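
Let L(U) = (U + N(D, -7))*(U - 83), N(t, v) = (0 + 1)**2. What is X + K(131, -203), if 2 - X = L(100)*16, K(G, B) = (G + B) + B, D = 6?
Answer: -27745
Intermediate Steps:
N(t, v) = 1 (N(t, v) = 1**2 = 1)
K(G, B) = G + 2*B (K(G, B) = (B + G) + B = G + 2*B)
L(U) = (1 + U)*(-83 + U) (L(U) = (U + 1)*(U - 83) = (1 + U)*(-83 + U))
X = -27470 (X = 2 - (-83 + 100**2 - 82*100)*16 = 2 - (-83 + 10000 - 8200)*16 = 2 - 1717*16 = 2 - 1*27472 = 2 - 27472 = -27470)
X + K(131, -203) = -27470 + (131 + 2*(-203)) = -27470 + (131 - 406) = -27470 - 275 = -27745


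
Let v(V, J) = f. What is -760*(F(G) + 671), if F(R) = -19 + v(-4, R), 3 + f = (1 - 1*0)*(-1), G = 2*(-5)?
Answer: -492480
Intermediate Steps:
G = -10
f = -4 (f = -3 + (1 - 1*0)*(-1) = -3 + (1 + 0)*(-1) = -3 + 1*(-1) = -3 - 1 = -4)
v(V, J) = -4
F(R) = -23 (F(R) = -19 - 4 = -23)
-760*(F(G) + 671) = -760*(-23 + 671) = -760*648 = -492480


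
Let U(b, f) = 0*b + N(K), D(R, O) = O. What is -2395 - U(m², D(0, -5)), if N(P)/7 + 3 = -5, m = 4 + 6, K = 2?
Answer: -2339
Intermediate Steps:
m = 10
N(P) = -56 (N(P) = -21 + 7*(-5) = -21 - 35 = -56)
U(b, f) = -56 (U(b, f) = 0*b - 56 = 0 - 56 = -56)
-2395 - U(m², D(0, -5)) = -2395 - 1*(-56) = -2395 + 56 = -2339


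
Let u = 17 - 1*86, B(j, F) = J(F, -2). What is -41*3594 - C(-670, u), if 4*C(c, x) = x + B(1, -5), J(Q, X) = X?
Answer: -589345/4 ≈ -1.4734e+5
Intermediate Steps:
B(j, F) = -2
u = -69 (u = 17 - 86 = -69)
C(c, x) = -½ + x/4 (C(c, x) = (x - 2)/4 = (-2 + x)/4 = -½ + x/4)
-41*3594 - C(-670, u) = -41*3594 - (-½ + (¼)*(-69)) = -147354 - (-½ - 69/4) = -147354 - 1*(-71/4) = -147354 + 71/4 = -589345/4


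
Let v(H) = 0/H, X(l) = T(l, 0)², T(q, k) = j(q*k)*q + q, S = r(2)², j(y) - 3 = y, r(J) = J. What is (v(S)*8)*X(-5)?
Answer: 0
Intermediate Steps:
j(y) = 3 + y
S = 4 (S = 2² = 4)
T(q, k) = q + q*(3 + k*q) (T(q, k) = (3 + q*k)*q + q = (3 + k*q)*q + q = q*(3 + k*q) + q = q + q*(3 + k*q))
X(l) = 16*l² (X(l) = (l*(4 + 0*l))² = (l*(4 + 0))² = (l*4)² = (4*l)² = 16*l²)
v(H) = 0
(v(S)*8)*X(-5) = (0*8)*(16*(-5)²) = 0*(16*25) = 0*400 = 0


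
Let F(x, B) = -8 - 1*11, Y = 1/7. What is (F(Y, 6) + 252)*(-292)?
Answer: -68036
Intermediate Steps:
Y = ⅐ ≈ 0.14286
F(x, B) = -19 (F(x, B) = -8 - 11 = -19)
(F(Y, 6) + 252)*(-292) = (-19 + 252)*(-292) = 233*(-292) = -68036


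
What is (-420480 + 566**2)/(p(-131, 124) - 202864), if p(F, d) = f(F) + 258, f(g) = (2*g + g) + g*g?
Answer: 50062/92919 ≈ 0.53877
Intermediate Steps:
f(g) = g**2 + 3*g (f(g) = 3*g + g**2 = g**2 + 3*g)
p(F, d) = 258 + F*(3 + F) (p(F, d) = F*(3 + F) + 258 = 258 + F*(3 + F))
(-420480 + 566**2)/(p(-131, 124) - 202864) = (-420480 + 566**2)/((258 - 131*(3 - 131)) - 202864) = (-420480 + 320356)/((258 - 131*(-128)) - 202864) = -100124/((258 + 16768) - 202864) = -100124/(17026 - 202864) = -100124/(-185838) = -100124*(-1/185838) = 50062/92919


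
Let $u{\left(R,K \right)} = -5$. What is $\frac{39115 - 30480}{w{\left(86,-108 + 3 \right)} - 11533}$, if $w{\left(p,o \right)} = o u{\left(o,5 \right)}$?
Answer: $- \frac{8635}{11008} \approx -0.78443$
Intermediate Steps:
$w{\left(p,o \right)} = - 5 o$ ($w{\left(p,o \right)} = o \left(-5\right) = - 5 o$)
$\frac{39115 - 30480}{w{\left(86,-108 + 3 \right)} - 11533} = \frac{39115 - 30480}{- 5 \left(-108 + 3\right) - 11533} = \frac{8635}{\left(-5\right) \left(-105\right) - 11533} = \frac{8635}{525 - 11533} = \frac{8635}{-11008} = 8635 \left(- \frac{1}{11008}\right) = - \frac{8635}{11008}$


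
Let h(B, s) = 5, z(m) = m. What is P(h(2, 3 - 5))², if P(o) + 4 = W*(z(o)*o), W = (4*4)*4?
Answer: 2547216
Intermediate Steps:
W = 64 (W = 16*4 = 64)
P(o) = -4 + 64*o² (P(o) = -4 + 64*(o*o) = -4 + 64*o²)
P(h(2, 3 - 5))² = (-4 + 64*5²)² = (-4 + 64*25)² = (-4 + 1600)² = 1596² = 2547216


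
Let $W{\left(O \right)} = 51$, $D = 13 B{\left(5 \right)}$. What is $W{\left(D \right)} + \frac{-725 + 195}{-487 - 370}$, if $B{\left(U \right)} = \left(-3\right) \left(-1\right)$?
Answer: $\frac{44237}{857} \approx 51.618$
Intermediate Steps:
$B{\left(U \right)} = 3$
$D = 39$ ($D = 13 \cdot 3 = 39$)
$W{\left(D \right)} + \frac{-725 + 195}{-487 - 370} = 51 + \frac{-725 + 195}{-487 - 370} = 51 - \frac{530}{-857} = 51 - - \frac{530}{857} = 51 + \frac{530}{857} = \frac{44237}{857}$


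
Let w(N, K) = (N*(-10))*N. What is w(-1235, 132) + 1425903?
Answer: -13826347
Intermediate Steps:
w(N, K) = -10*N² (w(N, K) = (-10*N)*N = -10*N²)
w(-1235, 132) + 1425903 = -10*(-1235)² + 1425903 = -10*1525225 + 1425903 = -15252250 + 1425903 = -13826347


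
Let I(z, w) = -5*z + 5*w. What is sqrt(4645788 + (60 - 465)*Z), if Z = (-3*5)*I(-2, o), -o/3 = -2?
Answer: 2*sqrt(1222197) ≈ 2211.1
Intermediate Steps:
o = 6 (o = -3*(-2) = 6)
Z = -600 (Z = (-3*5)*(-5*(-2) + 5*6) = -15*(10 + 30) = -15*40 = -600)
sqrt(4645788 + (60 - 465)*Z) = sqrt(4645788 + (60 - 465)*(-600)) = sqrt(4645788 - 405*(-600)) = sqrt(4645788 + 243000) = sqrt(4888788) = 2*sqrt(1222197)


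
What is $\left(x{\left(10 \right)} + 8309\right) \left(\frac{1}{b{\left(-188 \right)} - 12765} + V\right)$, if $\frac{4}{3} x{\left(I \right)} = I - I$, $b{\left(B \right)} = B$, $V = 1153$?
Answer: $\frac{124093319672}{12953} \approx 9.5803 \cdot 10^{6}$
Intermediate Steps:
$x{\left(I \right)} = 0$ ($x{\left(I \right)} = \frac{3 \left(I - I\right)}{4} = \frac{3}{4} \cdot 0 = 0$)
$\left(x{\left(10 \right)} + 8309\right) \left(\frac{1}{b{\left(-188 \right)} - 12765} + V\right) = \left(0 + 8309\right) \left(\frac{1}{-188 - 12765} + 1153\right) = 8309 \left(\frac{1}{-12953} + 1153\right) = 8309 \left(- \frac{1}{12953} + 1153\right) = 8309 \cdot \frac{14934808}{12953} = \frac{124093319672}{12953}$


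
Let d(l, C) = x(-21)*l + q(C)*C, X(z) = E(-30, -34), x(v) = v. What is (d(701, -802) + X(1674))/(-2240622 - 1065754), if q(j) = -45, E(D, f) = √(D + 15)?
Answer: -21369/3306376 - I*√15/3306376 ≈ -0.006463 - 1.1714e-6*I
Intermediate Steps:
E(D, f) = √(15 + D)
X(z) = I*√15 (X(z) = √(15 - 30) = √(-15) = I*√15)
d(l, C) = -45*C - 21*l (d(l, C) = -21*l - 45*C = -45*C - 21*l)
(d(701, -802) + X(1674))/(-2240622 - 1065754) = ((-45*(-802) - 21*701) + I*√15)/(-2240622 - 1065754) = ((36090 - 14721) + I*√15)/(-3306376) = (21369 + I*√15)*(-1/3306376) = -21369/3306376 - I*√15/3306376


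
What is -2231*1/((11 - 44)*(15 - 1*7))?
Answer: 2231/264 ≈ 8.4508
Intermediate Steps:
-2231*1/((11 - 44)*(15 - 1*7)) = -2231*(-1/(33*(15 - 7))) = -2231/((-33*8)) = -2231/(-264) = -2231*(-1/264) = 2231/264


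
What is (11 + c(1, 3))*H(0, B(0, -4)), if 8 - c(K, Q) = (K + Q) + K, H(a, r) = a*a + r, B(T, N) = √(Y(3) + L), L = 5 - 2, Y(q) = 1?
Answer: 28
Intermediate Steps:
L = 3
B(T, N) = 2 (B(T, N) = √(1 + 3) = √4 = 2)
H(a, r) = r + a² (H(a, r) = a² + r = r + a²)
c(K, Q) = 8 - Q - 2*K (c(K, Q) = 8 - ((K + Q) + K) = 8 - (Q + 2*K) = 8 + (-Q - 2*K) = 8 - Q - 2*K)
(11 + c(1, 3))*H(0, B(0, -4)) = (11 + (8 - 1*3 - 2*1))*(2 + 0²) = (11 + (8 - 3 - 2))*(2 + 0) = (11 + 3)*2 = 14*2 = 28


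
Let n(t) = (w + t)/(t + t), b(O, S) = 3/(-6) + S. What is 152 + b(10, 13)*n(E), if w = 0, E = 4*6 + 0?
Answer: 633/4 ≈ 158.25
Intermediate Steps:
E = 24 (E = 24 + 0 = 24)
b(O, S) = -½ + S (b(O, S) = 3*(-⅙) + S = -½ + S)
n(t) = ½ (n(t) = (0 + t)/(t + t) = t/((2*t)) = t*(1/(2*t)) = ½)
152 + b(10, 13)*n(E) = 152 + (-½ + 13)*(½) = 152 + (25/2)*(½) = 152 + 25/4 = 633/4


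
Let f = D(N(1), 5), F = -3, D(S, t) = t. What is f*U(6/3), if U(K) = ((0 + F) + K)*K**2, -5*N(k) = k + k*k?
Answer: -20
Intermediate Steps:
N(k) = -k/5 - k**2/5 (N(k) = -(k + k*k)/5 = -(k + k**2)/5 = -k/5 - k**2/5)
f = 5
U(K) = K**2*(-3 + K) (U(K) = ((0 - 3) + K)*K**2 = (-3 + K)*K**2 = K**2*(-3 + K))
f*U(6/3) = 5*((6/3)**2*(-3 + 6/3)) = 5*((6*(1/3))**2*(-3 + 6*(1/3))) = 5*(2**2*(-3 + 2)) = 5*(4*(-1)) = 5*(-4) = -20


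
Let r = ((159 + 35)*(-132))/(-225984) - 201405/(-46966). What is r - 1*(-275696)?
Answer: 5541977286999/20101448 ≈ 2.7570e+5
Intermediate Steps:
r = 88479191/20101448 (r = (194*(-132))*(-1/225984) - 201405*(-1/46966) = -25608*(-1/225984) + 201405/46966 = 97/856 + 201405/46966 = 88479191/20101448 ≈ 4.4016)
r - 1*(-275696) = 88479191/20101448 - 1*(-275696) = 88479191/20101448 + 275696 = 5541977286999/20101448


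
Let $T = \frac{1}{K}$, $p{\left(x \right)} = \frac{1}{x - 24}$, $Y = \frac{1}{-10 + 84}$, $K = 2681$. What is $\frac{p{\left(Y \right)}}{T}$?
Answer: $- \frac{198394}{1775} \approx -111.77$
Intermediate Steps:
$Y = \frac{1}{74} \approx 0.013514$
$p{\left(x \right)} = \frac{1}{-24 + x}$
$T = \frac{1}{2681} \approx 0.000373$
$\frac{p{\left(Y \right)}}{T} = \frac{\frac{1}{\frac{1}{2681}}}{-24 + \frac{1}{74}} = \frac{1}{- \frac{1775}{74}} \cdot 2681 = \left(- \frac{74}{1775}\right) 2681 = - \frac{198394}{1775}$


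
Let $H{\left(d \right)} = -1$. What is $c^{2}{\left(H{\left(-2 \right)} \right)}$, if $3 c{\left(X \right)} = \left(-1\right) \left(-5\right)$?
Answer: $\frac{25}{9} \approx 2.7778$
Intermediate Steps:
$c{\left(X \right)} = \frac{5}{3}$ ($c{\left(X \right)} = \frac{\left(-1\right) \left(-5\right)}{3} = \frac{1}{3} \cdot 5 = \frac{5}{3}$)
$c^{2}{\left(H{\left(-2 \right)} \right)} = \left(\frac{5}{3}\right)^{2} = \frac{25}{9}$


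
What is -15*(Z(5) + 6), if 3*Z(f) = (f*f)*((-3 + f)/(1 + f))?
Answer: -395/3 ≈ -131.67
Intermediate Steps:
Z(f) = f²*(-3 + f)/(3*(1 + f)) (Z(f) = ((f*f)*((-3 + f)/(1 + f)))/3 = (f²*((-3 + f)/(1 + f)))/3 = (f²*(-3 + f)/(1 + f))/3 = f²*(-3 + f)/(3*(1 + f)))
-15*(Z(5) + 6) = -15*((⅓)*5²*(-3 + 5)/(1 + 5) + 6) = -15*((⅓)*25*2/6 + 6) = -15*((⅓)*25*(⅙)*2 + 6) = -15*(25/9 + 6) = -15*79/9 = -395/3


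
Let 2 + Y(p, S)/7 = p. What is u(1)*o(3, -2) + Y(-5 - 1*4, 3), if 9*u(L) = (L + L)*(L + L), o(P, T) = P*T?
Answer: -239/3 ≈ -79.667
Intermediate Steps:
Y(p, S) = -14 + 7*p
u(L) = 4*L²/9 (u(L) = ((L + L)*(L + L))/9 = ((2*L)*(2*L))/9 = (4*L²)/9 = 4*L²/9)
u(1)*o(3, -2) + Y(-5 - 1*4, 3) = ((4/9)*1²)*(3*(-2)) + (-14 + 7*(-5 - 1*4)) = ((4/9)*1)*(-6) + (-14 + 7*(-5 - 4)) = (4/9)*(-6) + (-14 + 7*(-9)) = -8/3 + (-14 - 63) = -8/3 - 77 = -239/3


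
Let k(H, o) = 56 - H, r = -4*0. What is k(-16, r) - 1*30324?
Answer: -30252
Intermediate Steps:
r = 0
k(-16, r) - 1*30324 = (56 - 1*(-16)) - 1*30324 = (56 + 16) - 30324 = 72 - 30324 = -30252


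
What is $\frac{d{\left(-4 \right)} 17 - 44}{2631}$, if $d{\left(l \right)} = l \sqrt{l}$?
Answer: $- \frac{44}{2631} - \frac{136 i}{2631} \approx -0.016724 - 0.051691 i$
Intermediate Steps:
$d{\left(l \right)} = l^{\frac{3}{2}}$
$\frac{d{\left(-4 \right)} 17 - 44}{2631} = \frac{\left(-4\right)^{\frac{3}{2}} \cdot 17 - 44}{2631} = \left(- 8 i 17 - 44\right) \frac{1}{2631} = \left(- 136 i - 44\right) \frac{1}{2631} = \left(-44 - 136 i\right) \frac{1}{2631} = - \frac{44}{2631} - \frac{136 i}{2631}$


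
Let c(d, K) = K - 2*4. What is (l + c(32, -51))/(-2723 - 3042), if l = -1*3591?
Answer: 730/1153 ≈ 0.63313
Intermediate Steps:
l = -3591
c(d, K) = -8 + K (c(d, K) = K - 8 = -8 + K)
(l + c(32, -51))/(-2723 - 3042) = (-3591 + (-8 - 51))/(-2723 - 3042) = (-3591 - 59)/(-5765) = -3650*(-1/5765) = 730/1153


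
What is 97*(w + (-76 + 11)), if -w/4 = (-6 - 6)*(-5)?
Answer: -29585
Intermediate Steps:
w = -240 (w = -4*(-6 - 6)*(-5) = -(-48)*(-5) = -4*60 = -240)
97*(w + (-76 + 11)) = 97*(-240 + (-76 + 11)) = 97*(-240 - 65) = 97*(-305) = -29585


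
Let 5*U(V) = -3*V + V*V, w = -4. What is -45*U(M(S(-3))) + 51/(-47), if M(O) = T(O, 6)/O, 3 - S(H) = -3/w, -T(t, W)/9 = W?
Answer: -274155/47 ≈ -5833.1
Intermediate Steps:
T(t, W) = -9*W
S(H) = 9/4 (S(H) = 3 - (-3)/(-4) = 3 - (-3)*(-1)/4 = 3 - 1*¾ = 3 - ¾ = 9/4)
M(O) = -54/O (M(O) = (-9*6)/O = -54/O)
U(V) = -3*V/5 + V²/5 (U(V) = (-3*V + V*V)/5 = (-3*V + V²)/5 = (V² - 3*V)/5 = -3*V/5 + V²/5)
-45*U(M(S(-3))) + 51/(-47) = -9*(-54/9/4)*(-3 - 54/9/4) + 51/(-47) = -9*(-54*4/9)*(-3 - 54*4/9) + 51*(-1/47) = -9*(-24)*(-3 - 24) - 51/47 = -9*(-24)*(-27) - 51/47 = -45*648/5 - 51/47 = -5832 - 51/47 = -274155/47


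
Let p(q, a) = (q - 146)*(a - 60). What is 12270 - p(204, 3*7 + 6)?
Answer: 14184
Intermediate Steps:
p(q, a) = (-146 + q)*(-60 + a)
12270 - p(204, 3*7 + 6) = 12270 - (8760 - 146*(3*7 + 6) - 60*204 + (3*7 + 6)*204) = 12270 - (8760 - 146*(21 + 6) - 12240 + (21 + 6)*204) = 12270 - (8760 - 146*27 - 12240 + 27*204) = 12270 - (8760 - 3942 - 12240 + 5508) = 12270 - 1*(-1914) = 12270 + 1914 = 14184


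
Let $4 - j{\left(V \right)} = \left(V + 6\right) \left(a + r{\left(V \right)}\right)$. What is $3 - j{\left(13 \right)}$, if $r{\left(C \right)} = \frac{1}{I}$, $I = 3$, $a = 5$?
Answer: $\frac{301}{3} \approx 100.33$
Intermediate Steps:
$r{\left(C \right)} = \frac{1}{3}$
$j{\left(V \right)} = -28 - \frac{16 V}{3}$ ($j{\left(V \right)} = 4 - \left(V + 6\right) \left(5 + \frac{1}{3}\right) = 4 - \left(6 + V\right) \frac{16}{3} = 4 - \left(32 + \frac{16 V}{3}\right) = -28 - \frac{16 V}{3}$)
$3 - j{\left(13 \right)} = 3 - \left(-28 - \frac{208}{3}\right) = 3 - - \frac{292}{3} = 3 + \frac{292}{3} = \frac{301}{3}$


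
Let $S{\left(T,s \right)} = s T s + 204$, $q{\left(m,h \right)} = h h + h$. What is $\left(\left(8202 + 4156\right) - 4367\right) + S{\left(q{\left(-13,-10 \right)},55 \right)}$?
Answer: $280445$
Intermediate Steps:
$q{\left(m,h \right)} = h + h^{2}$ ($q{\left(m,h \right)} = h^{2} + h = h + h^{2}$)
$S{\left(T,s \right)} = 204 + T s^{2}$ ($S{\left(T,s \right)} = T s s + 204 = T s^{2} + 204 = 204 + T s^{2}$)
$\left(\left(8202 + 4156\right) - 4367\right) + S{\left(q{\left(-13,-10 \right)},55 \right)} = \left(\left(8202 + 4156\right) - 4367\right) + \left(204 + - 10 \left(1 - 10\right) 55^{2}\right) = \left(12358 - 4367\right) + \left(204 + \left(-10\right) \left(-9\right) 3025\right) = 7991 + \left(204 + 90 \cdot 3025\right) = 7991 + \left(204 + 272250\right) = 7991 + 272454 = 280445$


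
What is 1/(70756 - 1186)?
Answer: 1/69570 ≈ 1.4374e-5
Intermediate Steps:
1/(70756 - 1186) = 1/69570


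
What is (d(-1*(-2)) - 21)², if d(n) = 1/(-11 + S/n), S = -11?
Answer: 483025/1089 ≈ 443.55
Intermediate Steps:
d(n) = 1/(-11 - 11/n)
(d(-1*(-2)) - 21)² = (-(-1*(-2))/(11 + 11*(-1*(-2))) - 21)² = (-1*2/(11 + 11*2) - 21)² = (-1*2/(11 + 22) - 21)² = (-1*2/33 - 21)² = (-1*2*1/33 - 21)² = (-2/33 - 21)² = (-695/33)² = 483025/1089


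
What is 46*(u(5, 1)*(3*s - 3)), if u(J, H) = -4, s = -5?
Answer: 3312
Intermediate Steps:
46*(u(5, 1)*(3*s - 3)) = 46*(-4*(3*(-5) - 3)) = 46*(-4*(-15 - 3)) = 46*(-4*(-18)) = 46*72 = 3312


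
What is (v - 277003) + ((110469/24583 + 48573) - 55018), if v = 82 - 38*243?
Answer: -7192875331/24583 ≈ -2.9260e+5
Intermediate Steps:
v = -9152 (v = 82 - 9234 = -9152)
(v - 277003) + ((110469/24583 + 48573) - 55018) = (-9152 - 277003) + ((110469/24583 + 48573) - 55018) = -286155 + ((110469*(1/24583) + 48573) - 55018) = -286155 + ((110469/24583 + 48573) - 55018) = -286155 + (1194180528/24583 - 55018) = -286155 - 158326966/24583 = -7192875331/24583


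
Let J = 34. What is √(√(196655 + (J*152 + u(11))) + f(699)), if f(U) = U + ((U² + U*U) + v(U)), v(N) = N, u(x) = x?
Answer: √(978600 + 3*√22426) ≈ 989.47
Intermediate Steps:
f(U) = 2*U + 2*U² (f(U) = U + ((U² + U*U) + U) = U + ((U² + U²) + U) = U + (2*U² + U) = U + (U + 2*U²) = 2*U + 2*U²)
√(√(196655 + (J*152 + u(11))) + f(699)) = √(√(196655 + (34*152 + 11)) + 2*699*(1 + 699)) = √(√(196655 + (5168 + 11)) + 2*699*700) = √(√(196655 + 5179) + 978600) = √(√201834 + 978600) = √(3*√22426 + 978600) = √(978600 + 3*√22426)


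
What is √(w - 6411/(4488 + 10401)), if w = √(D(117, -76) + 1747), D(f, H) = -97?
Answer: √(-10605931 + 123156845*√66)/4963 ≈ 6.3395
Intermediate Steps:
w = 5*√66 (w = √(-97 + 1747) = √1650 = 5*√66 ≈ 40.620)
√(w - 6411/(4488 + 10401)) = √(5*√66 - 6411/(4488 + 10401)) = √(5*√66 - 6411/14889) = √(5*√66 - 6411*1/14889) = √(5*√66 - 2137/4963) = √(-2137/4963 + 5*√66)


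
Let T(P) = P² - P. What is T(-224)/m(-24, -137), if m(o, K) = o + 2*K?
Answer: -25200/149 ≈ -169.13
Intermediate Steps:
T(-224)/m(-24, -137) = (-224*(-1 - 224))/(-24 + 2*(-137)) = (-224*(-225))/(-24 - 274) = 50400/(-298) = 50400*(-1/298) = -25200/149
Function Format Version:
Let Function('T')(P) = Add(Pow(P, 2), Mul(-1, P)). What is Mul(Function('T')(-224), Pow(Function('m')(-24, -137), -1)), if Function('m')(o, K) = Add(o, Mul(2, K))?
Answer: Rational(-25200, 149) ≈ -169.13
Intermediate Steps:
Mul(Function('T')(-224), Pow(Function('m')(-24, -137), -1)) = Mul(Mul(-224, Add(-1, -224)), Pow(Add(-24, Mul(2, -137)), -1)) = Mul(Mul(-224, -225), Pow(Add(-24, -274), -1)) = Mul(50400, Pow(-298, -1)) = Mul(50400, Rational(-1, 298)) = Rational(-25200, 149)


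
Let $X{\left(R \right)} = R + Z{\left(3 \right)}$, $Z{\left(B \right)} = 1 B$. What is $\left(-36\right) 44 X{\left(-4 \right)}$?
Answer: $1584$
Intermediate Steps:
$Z{\left(B \right)} = B$
$X{\left(R \right)} = 3 + R$ ($X{\left(R \right)} = R + 3 = 3 + R$)
$\left(-36\right) 44 X{\left(-4 \right)} = \left(-36\right) 44 \left(3 - 4\right) = \left(-1584\right) \left(-1\right) = 1584$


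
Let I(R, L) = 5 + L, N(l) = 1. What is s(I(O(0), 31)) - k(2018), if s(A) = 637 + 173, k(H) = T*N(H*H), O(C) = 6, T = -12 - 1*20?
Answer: 842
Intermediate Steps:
T = -32 (T = -12 - 20 = -32)
k(H) = -32 (k(H) = -32*1 = -32)
s(A) = 810
s(I(O(0), 31)) - k(2018) = 810 - 1*(-32) = 810 + 32 = 842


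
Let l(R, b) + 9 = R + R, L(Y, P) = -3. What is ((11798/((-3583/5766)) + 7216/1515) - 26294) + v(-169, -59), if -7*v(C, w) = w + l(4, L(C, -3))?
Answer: -1720034416154/37997715 ≈ -45267.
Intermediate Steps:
l(R, b) = -9 + 2*R (l(R, b) = -9 + (R + R) = -9 + 2*R)
v(C, w) = ⅐ - w/7 (v(C, w) = -(w + (-9 + 2*4))/7 = -(w + (-9 + 8))/7 = -(w - 1)/7 = -(-1 + w)/7 = ⅐ - w/7)
((11798/((-3583/5766)) + 7216/1515) - 26294) + v(-169, -59) = ((11798/((-3583/5766)) + 7216/1515) - 26294) + (⅐ - ⅐*(-59)) = ((11798/((-3583*1/5766)) + 7216*(1/1515)) - 26294) + (⅐ + 59/7) = ((11798/(-3583/5766) + 7216/1515) - 26294) + 60/7 = ((11798*(-5766/3583) + 7216/1515) - 26294) + 60/7 = ((-68027268/3583 + 7216/1515) - 26294) + 60/7 = (-103035456092/5428245 - 26294) + 60/7 = -245765730122/5428245 + 60/7 = -1720034416154/37997715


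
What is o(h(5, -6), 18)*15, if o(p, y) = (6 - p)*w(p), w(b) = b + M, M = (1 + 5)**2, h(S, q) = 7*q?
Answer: -4320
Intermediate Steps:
M = 36 (M = 6**2 = 36)
w(b) = 36 + b (w(b) = b + 36 = 36 + b)
o(p, y) = (6 - p)*(36 + p)
o(h(5, -6), 18)*15 = -(-6 + 7*(-6))*(36 + 7*(-6))*15 = -(-6 - 42)*(36 - 42)*15 = -1*(-48)*(-6)*15 = -288*15 = -4320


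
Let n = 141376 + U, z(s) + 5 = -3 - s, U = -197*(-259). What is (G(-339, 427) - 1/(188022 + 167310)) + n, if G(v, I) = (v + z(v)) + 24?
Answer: 68371206779/355332 ≈ 1.9242e+5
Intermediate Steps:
U = 51023
z(s) = -8 - s (z(s) = -5 + (-3 - s) = -8 - s)
G(v, I) = 16 (G(v, I) = (v + (-8 - v)) + 24 = -8 + 24 = 16)
n = 192399 (n = 141376 + 51023 = 192399)
(G(-339, 427) - 1/(188022 + 167310)) + n = (16 - 1/(188022 + 167310)) + 192399 = (16 - 1/355332) + 192399 = 5685311/355332 + 192399 = 68371206779/355332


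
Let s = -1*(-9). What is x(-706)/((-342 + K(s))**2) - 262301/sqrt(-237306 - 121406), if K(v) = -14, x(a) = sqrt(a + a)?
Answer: I*(44839*sqrt(353) + 4155372442*sqrt(89678))/2841357752 ≈ 437.95*I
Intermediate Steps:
x(a) = sqrt(2)*sqrt(a) (x(a) = sqrt(2*a) = sqrt(2)*sqrt(a))
s = 9
x(-706)/((-342 + K(s))**2) - 262301/sqrt(-237306 - 121406) = (sqrt(2)*sqrt(-706))/((-342 - 14)**2) - 262301/sqrt(-237306 - 121406) = (sqrt(2)*(I*sqrt(706)))/((-356)**2) - 262301*(-I*sqrt(89678)/179356) = (2*I*sqrt(353))/126736 - 262301*(-I*sqrt(89678)/179356) = (2*I*sqrt(353))*(1/126736) - (-262301)*I*sqrt(89678)/179356 = I*sqrt(353)/63368 + 262301*I*sqrt(89678)/179356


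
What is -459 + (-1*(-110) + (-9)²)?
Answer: -268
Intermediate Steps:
-459 + (-1*(-110) + (-9)²) = -459 + (110 + 81) = -459 + 191 = -268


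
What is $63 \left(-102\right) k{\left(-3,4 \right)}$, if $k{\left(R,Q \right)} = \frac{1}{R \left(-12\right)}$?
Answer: $- \frac{357}{2} \approx -178.5$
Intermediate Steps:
$k{\left(R,Q \right)} = - \frac{1}{12 R}$ ($k{\left(R,Q \right)} = \frac{1}{R} \left(- \frac{1}{12}\right) = - \frac{1}{12 R}$)
$63 \left(-102\right) k{\left(-3,4 \right)} = 63 \left(-102\right) \left(- \frac{1}{12 \left(-3\right)}\right) = - 6426 \left(\left(- \frac{1}{12}\right) \left(- \frac{1}{3}\right)\right) = \left(-6426\right) \frac{1}{36} = - \frac{357}{2}$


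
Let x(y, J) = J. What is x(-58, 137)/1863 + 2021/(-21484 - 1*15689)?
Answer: 442526/23084433 ≈ 0.019170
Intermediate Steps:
x(-58, 137)/1863 + 2021/(-21484 - 1*15689) = 137/1863 + 2021/(-21484 - 1*15689) = 137*(1/1863) + 2021/(-21484 - 15689) = 137/1863 + 2021/(-37173) = 137/1863 + 2021*(-1/37173) = 137/1863 - 2021/37173 = 442526/23084433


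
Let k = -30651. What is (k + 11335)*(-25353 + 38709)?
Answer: -257984496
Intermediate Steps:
(k + 11335)*(-25353 + 38709) = (-30651 + 11335)*(-25353 + 38709) = -19316*13356 = -257984496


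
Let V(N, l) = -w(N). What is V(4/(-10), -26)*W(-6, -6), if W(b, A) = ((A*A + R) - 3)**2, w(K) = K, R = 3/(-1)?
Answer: 360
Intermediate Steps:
R = -3 (R = 3*(-1) = -3)
W(b, A) = (-6 + A**2)**2 (W(b, A) = ((A*A - 3) - 3)**2 = ((A**2 - 3) - 3)**2 = ((-3 + A**2) - 3)**2 = (-6 + A**2)**2)
V(N, l) = -N
V(4/(-10), -26)*W(-6, -6) = (-4/(-10))*(-6 + (-6)**2)**2 = (-4*(-1)/10)*(-6 + 36)**2 = -1*(-2/5)*30**2 = (2/5)*900 = 360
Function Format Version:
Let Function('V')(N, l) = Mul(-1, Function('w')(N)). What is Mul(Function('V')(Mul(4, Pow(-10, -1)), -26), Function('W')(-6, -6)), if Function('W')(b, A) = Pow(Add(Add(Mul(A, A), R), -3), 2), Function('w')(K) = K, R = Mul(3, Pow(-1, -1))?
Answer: 360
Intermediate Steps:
R = -3 (R = Mul(3, -1) = -3)
Function('W')(b, A) = Pow(Add(-6, Pow(A, 2)), 2) (Function('W')(b, A) = Pow(Add(Add(Mul(A, A), -3), -3), 2) = Pow(Add(Add(Pow(A, 2), -3), -3), 2) = Pow(Add(Add(-3, Pow(A, 2)), -3), 2) = Pow(Add(-6, Pow(A, 2)), 2))
Function('V')(N, l) = Mul(-1, N)
Mul(Function('V')(Mul(4, Pow(-10, -1)), -26), Function('W')(-6, -6)) = Mul(Mul(-1, Mul(4, Pow(-10, -1))), Pow(Add(-6, Pow(-6, 2)), 2)) = Mul(Mul(-1, Mul(4, Rational(-1, 10))), Pow(Add(-6, 36), 2)) = Mul(Mul(-1, Rational(-2, 5)), Pow(30, 2)) = Mul(Rational(2, 5), 900) = 360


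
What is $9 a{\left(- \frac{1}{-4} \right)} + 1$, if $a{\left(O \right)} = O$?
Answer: $\frac{13}{4} \approx 3.25$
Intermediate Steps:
$9 a{\left(- \frac{1}{-4} \right)} + 1 = 9 \left(- \frac{1}{-4}\right) + 1 = 9 \left(\left(-1\right) \left(- \frac{1}{4}\right)\right) + 1 = 9 \cdot \frac{1}{4} + 1 = \frac{9}{4} + 1 = \frac{13}{4}$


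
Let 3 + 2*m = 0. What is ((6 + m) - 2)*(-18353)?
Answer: -91765/2 ≈ -45883.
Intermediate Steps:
m = -3/2 (m = -3/2 + (½)*0 = -3/2 + 0 = -3/2 ≈ -1.5000)
((6 + m) - 2)*(-18353) = ((6 - 3/2) - 2)*(-18353) = (9/2 - 2)*(-18353) = (5/2)*(-18353) = -91765/2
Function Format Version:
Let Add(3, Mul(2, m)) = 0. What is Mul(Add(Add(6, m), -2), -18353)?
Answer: Rational(-91765, 2) ≈ -45883.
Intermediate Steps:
m = Rational(-3, 2) (m = Add(Rational(-3, 2), Mul(Rational(1, 2), 0)) = Add(Rational(-3, 2), 0) = Rational(-3, 2) ≈ -1.5000)
Mul(Add(Add(6, m), -2), -18353) = Mul(Add(Add(6, Rational(-3, 2)), -2), -18353) = Mul(Add(Rational(9, 2), -2), -18353) = Mul(Rational(5, 2), -18353) = Rational(-91765, 2)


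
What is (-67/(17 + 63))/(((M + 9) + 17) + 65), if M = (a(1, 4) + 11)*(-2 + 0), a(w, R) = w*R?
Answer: -67/4880 ≈ -0.013730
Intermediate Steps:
a(w, R) = R*w
M = -30 (M = (4*1 + 11)*(-2 + 0) = (4 + 11)*(-2) = 15*(-2) = -30)
(-67/(17 + 63))/(((M + 9) + 17) + 65) = (-67/(17 + 63))/(((-30 + 9) + 17) + 65) = (-67/80)/((-21 + 17) + 65) = ((1/80)*(-67))/(-4 + 65) = -67/80/61 = -67/80*1/61 = -67/4880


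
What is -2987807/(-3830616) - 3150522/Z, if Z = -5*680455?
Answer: 22233781042477/13032809051400 ≈ 1.7060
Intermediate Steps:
Z = -3402275
-2987807/(-3830616) - 3150522/Z = -2987807/(-3830616) - 3150522/(-3402275) = -2987807*(-1/3830616) - 3150522*(-1/3402275) = 2987807/3830616 + 3150522/3402275 = 22233781042477/13032809051400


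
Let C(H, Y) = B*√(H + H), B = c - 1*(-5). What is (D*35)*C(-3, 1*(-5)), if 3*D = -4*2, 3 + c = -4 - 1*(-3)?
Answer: -280*I*√6/3 ≈ -228.62*I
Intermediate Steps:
c = -4 (c = -3 + (-4 - 1*(-3)) = -3 + (-4 + 3) = -3 - 1 = -4)
D = -8/3 (D = (-4*2)/3 = (⅓)*(-8) = -8/3 ≈ -2.6667)
B = 1 (B = -4 - 1*(-5) = -4 + 5 = 1)
C(H, Y) = √2*√H (C(H, Y) = 1*√(H + H) = 1*√(2*H) = 1*(√2*√H) = √2*√H)
(D*35)*C(-3, 1*(-5)) = (-8/3*35)*(√2*√(-3)) = -280*√2*I*√3/3 = -280*I*√6/3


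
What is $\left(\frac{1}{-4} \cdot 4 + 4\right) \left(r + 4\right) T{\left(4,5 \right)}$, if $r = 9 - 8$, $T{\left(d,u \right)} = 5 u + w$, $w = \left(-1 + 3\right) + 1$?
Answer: $420$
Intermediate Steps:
$w = 3$ ($w = 2 + 1 = 3$)
$T{\left(d,u \right)} = 3 + 5 u$ ($T{\left(d,u \right)} = 5 u + 3 = 3 + 5 u$)
$r = 1$ ($r = 9 - 8 = 1$)
$\left(\frac{1}{-4} \cdot 4 + 4\right) \left(r + 4\right) T{\left(4,5 \right)} = \left(\frac{1}{-4} \cdot 4 + 4\right) \left(1 + 4\right) \left(3 + 5 \cdot 5\right) = \left(\left(- \frac{1}{4}\right) 4 + 4\right) 5 \left(3 + 25\right) = \left(-1 + 4\right) 5 \cdot 28 = 3 \cdot 5 \cdot 28 = 15 \cdot 28 = 420$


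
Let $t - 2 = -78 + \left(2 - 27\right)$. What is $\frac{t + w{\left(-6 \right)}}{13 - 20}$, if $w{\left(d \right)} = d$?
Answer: $\frac{107}{7} \approx 15.286$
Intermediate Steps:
$t = -101$ ($t = 2 + \left(-78 + \left(2 - 27\right)\right) = 2 - 103 = -101$)
$\frac{t + w{\left(-6 \right)}}{13 - 20} = \frac{-101 - 6}{13 - 20} = \frac{1}{-7} \left(-107\right) = \left(- \frac{1}{7}\right) \left(-107\right) = \frac{107}{7}$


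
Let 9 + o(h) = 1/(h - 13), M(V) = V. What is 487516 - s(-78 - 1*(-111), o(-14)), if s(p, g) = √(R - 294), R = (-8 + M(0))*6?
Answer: 487516 - 3*I*√38 ≈ 4.8752e+5 - 18.493*I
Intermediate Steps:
o(h) = -9 + 1/(-13 + h) (o(h) = -9 + 1/(h - 13) = -9 + 1/(-13 + h))
R = -48 (R = (-8 + 0)*6 = -8*6 = -48)
s(p, g) = 3*I*√38 (s(p, g) = √(-48 - 294) = √(-342) = 3*I*√38)
487516 - s(-78 - 1*(-111), o(-14)) = 487516 - 3*I*√38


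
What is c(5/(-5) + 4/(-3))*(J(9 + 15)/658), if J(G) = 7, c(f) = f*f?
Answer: 49/846 ≈ 0.057920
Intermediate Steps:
c(f) = f**2
c(5/(-5) + 4/(-3))*(J(9 + 15)/658) = (5/(-5) + 4/(-3))**2*(7/658) = (5*(-1/5) + 4*(-1/3))**2*(7*(1/658)) = (-1 - 4/3)**2*(1/94) = (-7/3)**2*(1/94) = (49/9)*(1/94) = 49/846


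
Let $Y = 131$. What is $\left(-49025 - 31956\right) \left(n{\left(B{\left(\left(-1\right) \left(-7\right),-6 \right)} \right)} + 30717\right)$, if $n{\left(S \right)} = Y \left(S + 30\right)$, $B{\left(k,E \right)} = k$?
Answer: $-2880008284$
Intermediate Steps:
$n{\left(S \right)} = 3930 + 131 S$ ($n{\left(S \right)} = 131 \left(S + 30\right) = 131 \left(30 + S\right) = 3930 + 131 S$)
$\left(-49025 - 31956\right) \left(n{\left(B{\left(\left(-1\right) \left(-7\right),-6 \right)} \right)} + 30717\right) = \left(-49025 - 31956\right) \left(\left(3930 + 131 \left(\left(-1\right) \left(-7\right)\right)\right) + 30717\right) = - 80981 \left(\left(3930 + 131 \cdot 7\right) + 30717\right) = - 80981 \left(\left(3930 + 917\right) + 30717\right) = - 80981 \left(4847 + 30717\right) = \left(-80981\right) 35564 = -2880008284$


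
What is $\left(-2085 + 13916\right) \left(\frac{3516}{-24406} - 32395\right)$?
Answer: $- \frac{4677006583633}{12203} \approx -3.8327 \cdot 10^{8}$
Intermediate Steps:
$\left(-2085 + 13916\right) \left(\frac{3516}{-24406} - 32395\right) = 11831 \left(3516 \left(- \frac{1}{24406}\right) - 32395\right) = 11831 \left(- \frac{1758}{12203} - 32395\right) = 11831 \left(- \frac{395317943}{12203}\right) = - \frac{4677006583633}{12203}$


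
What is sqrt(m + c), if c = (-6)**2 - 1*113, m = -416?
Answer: I*sqrt(493) ≈ 22.204*I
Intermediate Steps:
c = -77 (c = 36 - 113 = -77)
sqrt(m + c) = sqrt(-416 - 77) = sqrt(-493) = I*sqrt(493)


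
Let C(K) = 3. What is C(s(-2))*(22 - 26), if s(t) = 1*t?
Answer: -12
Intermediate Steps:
s(t) = t
C(s(-2))*(22 - 26) = 3*(22 - 26) = 3*(-4) = -12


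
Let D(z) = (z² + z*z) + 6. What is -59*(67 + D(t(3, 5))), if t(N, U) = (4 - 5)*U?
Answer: -7257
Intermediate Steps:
t(N, U) = -U
D(z) = 6 + 2*z² (D(z) = (z² + z²) + 6 = 2*z² + 6 = 6 + 2*z²)
-59*(67 + D(t(3, 5))) = -59*(67 + (6 + 2*(-1*5)²)) = -59*(67 + (6 + 2*(-5)²)) = -59*(67 + (6 + 2*25)) = -59*(67 + (6 + 50)) = -59*(67 + 56) = -59*123 = -7257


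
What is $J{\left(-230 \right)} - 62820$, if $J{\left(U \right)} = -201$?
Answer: $-63021$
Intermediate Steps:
$J{\left(-230 \right)} - 62820 = -201 - 62820 = -63021$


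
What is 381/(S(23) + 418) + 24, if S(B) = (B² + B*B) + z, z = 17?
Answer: 36213/1493 ≈ 24.255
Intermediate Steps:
S(B) = 17 + 2*B² (S(B) = (B² + B*B) + 17 = (B² + B²) + 17 = 2*B² + 17 = 17 + 2*B²)
381/(S(23) + 418) + 24 = 381/((17 + 2*23²) + 418) + 24 = 381/((17 + 2*529) + 418) + 24 = 381/((17 + 1058) + 418) + 24 = 381/(1075 + 418) + 24 = 381/1493 + 24 = 36213/1493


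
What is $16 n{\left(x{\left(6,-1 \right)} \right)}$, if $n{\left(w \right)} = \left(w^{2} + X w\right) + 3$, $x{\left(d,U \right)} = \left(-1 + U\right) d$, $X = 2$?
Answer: $1968$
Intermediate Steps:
$x{\left(d,U \right)} = d \left(-1 + U\right)$
$n{\left(w \right)} = 3 + w^{2} + 2 w$ ($n{\left(w \right)} = \left(w^{2} + 2 w\right) + 3 = 3 + w^{2} + 2 w$)
$16 n{\left(x{\left(6,-1 \right)} \right)} = 16 \left(3 + \left(6 \left(-1 - 1\right)\right)^{2} + 2 \cdot 6 \left(-1 - 1\right)\right) = 16 \left(3 + \left(6 \left(-2\right)\right)^{2} + 2 \cdot 6 \left(-2\right)\right) = 16 \left(3 + \left(-12\right)^{2} + 2 \left(-12\right)\right) = 16 \left(3 + 144 - 24\right) = 16 \cdot 123 = 1968$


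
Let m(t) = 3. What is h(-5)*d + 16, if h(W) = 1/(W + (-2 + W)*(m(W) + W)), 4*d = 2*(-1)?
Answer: 287/18 ≈ 15.944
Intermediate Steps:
d = -1/2 (d = (2*(-1))/4 = (1/4)*(-2) = -1/2 ≈ -0.50000)
h(W) = 1/(W + (-2 + W)*(3 + W))
h(-5)*d + 16 = -1/2/(-6 + (-5)**2 + 2*(-5)) + 16 = -1/2/(-6 + 25 - 10) + 16 = -1/2/9 + 16 = (1/9)*(-1/2) + 16 = -1/18 + 16 = 287/18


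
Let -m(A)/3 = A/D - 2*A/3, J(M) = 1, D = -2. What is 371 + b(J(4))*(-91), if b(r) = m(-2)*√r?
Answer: 1008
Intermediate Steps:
m(A) = 7*A/2 (m(A) = -3*(A/(-2) - 2*A/3) = -3*(A*(-½) - 2*A/3) = -3*(-A/2 - 2*A/3) = -(-7)*A/2 = 7*A/2)
b(r) = -7*√r (b(r) = ((7/2)*(-2))*√r = -7*√r)
371 + b(J(4))*(-91) = 371 - 7*√1*(-91) = 371 - 7*1*(-91) = 371 - 7*(-91) = 371 + 637 = 1008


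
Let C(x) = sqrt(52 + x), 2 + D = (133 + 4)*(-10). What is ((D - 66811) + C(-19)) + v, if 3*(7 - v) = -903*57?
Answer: -51019 + sqrt(33) ≈ -51013.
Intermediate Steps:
v = 17164 (v = 7 - (-301)*57 = 7 - 1/3*(-51471) = 7 + 17157 = 17164)
D = -1372 (D = -2 + (133 + 4)*(-10) = -2 + 137*(-10) = -2 - 1370 = -1372)
((D - 66811) + C(-19)) + v = ((-1372 - 66811) + sqrt(52 - 19)) + 17164 = (-68183 + sqrt(33)) + 17164 = -51019 + sqrt(33)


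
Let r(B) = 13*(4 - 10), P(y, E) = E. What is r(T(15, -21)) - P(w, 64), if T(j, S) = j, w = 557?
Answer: -142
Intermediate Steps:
r(B) = -78 (r(B) = 13*(-6) = -78)
r(T(15, -21)) - P(w, 64) = -78 - 1*64 = -78 - 64 = -142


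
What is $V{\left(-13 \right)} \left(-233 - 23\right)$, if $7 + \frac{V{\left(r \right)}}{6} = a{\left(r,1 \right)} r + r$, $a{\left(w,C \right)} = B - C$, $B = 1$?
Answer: $30720$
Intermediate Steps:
$a{\left(w,C \right)} = 1 - C$
$V{\left(r \right)} = -42 + 6 r$ ($V{\left(r \right)} = -42 + 6 \left(\left(1 - 1\right) r + r\right) = -42 + 6 \left(0 r + r\right) = -42 + 6 \left(0 + r\right) = -42 + 6 r$)
$V{\left(-13 \right)} \left(-233 - 23\right) = \left(-42 + 6 \left(-13\right)\right) \left(-233 - 23\right) = \left(-42 - 78\right) \left(-256\right) = \left(-120\right) \left(-256\right) = 30720$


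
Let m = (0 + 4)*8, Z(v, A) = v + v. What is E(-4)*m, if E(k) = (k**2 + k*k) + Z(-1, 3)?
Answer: 960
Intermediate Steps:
Z(v, A) = 2*v
E(k) = -2 + 2*k**2 (E(k) = (k**2 + k*k) + 2*(-1) = (k**2 + k**2) - 2 = 2*k**2 - 2 = -2 + 2*k**2)
m = 32 (m = 4*8 = 32)
E(-4)*m = (-2 + 2*(-4)**2)*32 = (-2 + 2*16)*32 = (-2 + 32)*32 = 30*32 = 960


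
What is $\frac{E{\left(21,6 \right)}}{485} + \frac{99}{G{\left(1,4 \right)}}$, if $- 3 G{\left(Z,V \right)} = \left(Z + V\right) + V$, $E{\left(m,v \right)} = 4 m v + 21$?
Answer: $- \frac{3096}{97} \approx -31.918$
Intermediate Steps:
$E{\left(m,v \right)} = 21 + 4 m v$ ($E{\left(m,v \right)} = 4 m v + 21 = 21 + 4 m v$)
$G{\left(Z,V \right)} = - \frac{2 V}{3} - \frac{Z}{3}$ ($G{\left(Z,V \right)} = - \frac{\left(Z + V\right) + V}{3} = - \frac{\left(V + Z\right) + V}{3} = - \frac{Z + 2 V}{3} = - \frac{2 V}{3} - \frac{Z}{3}$)
$\frac{E{\left(21,6 \right)}}{485} + \frac{99}{G{\left(1,4 \right)}} = \frac{21 + 4 \cdot 21 \cdot 6}{485} + \frac{99}{\left(- \frac{2}{3}\right) 4 - \frac{1}{3}} = \left(21 + 504\right) \frac{1}{485} + \frac{99}{- \frac{8}{3} - \frac{1}{3}} = 525 \cdot \frac{1}{485} + \frac{99}{-3} = \frac{105}{97} + 99 \left(- \frac{1}{3}\right) = \frac{105}{97} - 33 = - \frac{3096}{97}$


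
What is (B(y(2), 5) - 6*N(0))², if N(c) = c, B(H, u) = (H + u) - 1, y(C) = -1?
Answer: 9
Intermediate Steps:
B(H, u) = -1 + H + u
(B(y(2), 5) - 6*N(0))² = ((-1 - 1 + 5) - 6*0)² = (3 + 0)² = 3² = 9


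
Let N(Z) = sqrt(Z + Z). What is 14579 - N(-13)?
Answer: 14579 - I*sqrt(26) ≈ 14579.0 - 5.099*I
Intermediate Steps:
N(Z) = sqrt(2)*sqrt(Z) (N(Z) = sqrt(2*Z) = sqrt(2)*sqrt(Z))
14579 - N(-13) = 14579 - sqrt(2)*sqrt(-13) = 14579 - sqrt(2)*I*sqrt(13) = 14579 - I*sqrt(26)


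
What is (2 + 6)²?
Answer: 64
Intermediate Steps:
(2 + 6)² = 8² = 64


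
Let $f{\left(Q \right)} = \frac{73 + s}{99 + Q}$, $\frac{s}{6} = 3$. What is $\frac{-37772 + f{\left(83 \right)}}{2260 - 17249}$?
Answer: $\frac{5811}{2306} \approx 2.5199$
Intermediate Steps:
$s = 18$ ($s = 6 \cdot 3 = 18$)
$f{\left(Q \right)} = \frac{91}{99 + Q}$ ($f{\left(Q \right)} = \frac{73 + 18}{99 + Q} = \frac{91}{99 + Q}$)
$\frac{-37772 + f{\left(83 \right)}}{2260 - 17249} = \frac{-37772 + \frac{91}{99 + 83}}{2260 - 17249} = \frac{-37772 + \frac{91}{182}}{-14989} = \left(-37772 + 91 \cdot \frac{1}{182}\right) \left(- \frac{1}{14989}\right) = \left(-37772 + \frac{1}{2}\right) \left(- \frac{1}{14989}\right) = \left(- \frac{75543}{2}\right) \left(- \frac{1}{14989}\right) = \frac{5811}{2306}$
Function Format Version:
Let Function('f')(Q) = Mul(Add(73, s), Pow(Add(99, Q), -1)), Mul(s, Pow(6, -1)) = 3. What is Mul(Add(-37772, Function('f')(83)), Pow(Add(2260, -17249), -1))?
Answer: Rational(5811, 2306) ≈ 2.5199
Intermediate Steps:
s = 18 (s = Mul(6, 3) = 18)
Function('f')(Q) = Mul(91, Pow(Add(99, Q), -1)) (Function('f')(Q) = Mul(Add(73, 18), Pow(Add(99, Q), -1)) = Mul(91, Pow(Add(99, Q), -1)))
Mul(Add(-37772, Function('f')(83)), Pow(Add(2260, -17249), -1)) = Mul(Add(-37772, Mul(91, Pow(Add(99, 83), -1))), Pow(Add(2260, -17249), -1)) = Mul(Add(-37772, Mul(91, Pow(182, -1))), Pow(-14989, -1)) = Mul(Add(-37772, Mul(91, Rational(1, 182))), Rational(-1, 14989)) = Mul(Add(-37772, Rational(1, 2)), Rational(-1, 14989)) = Mul(Rational(-75543, 2), Rational(-1, 14989)) = Rational(5811, 2306)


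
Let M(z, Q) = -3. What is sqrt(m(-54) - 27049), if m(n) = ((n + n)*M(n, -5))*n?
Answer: I*sqrt(44545) ≈ 211.06*I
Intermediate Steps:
m(n) = -6*n**2 (m(n) = ((n + n)*(-3))*n = ((2*n)*(-3))*n = (-6*n)*n = -6*n**2)
sqrt(m(-54) - 27049) = sqrt(-6*(-54)**2 - 27049) = sqrt(-6*2916 - 27049) = sqrt(-17496 - 27049) = sqrt(-44545) = I*sqrt(44545)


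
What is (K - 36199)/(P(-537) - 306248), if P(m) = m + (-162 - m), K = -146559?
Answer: 91379/153205 ≈ 0.59645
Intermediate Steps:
P(m) = -162
(K - 36199)/(P(-537) - 306248) = (-146559 - 36199)/(-162 - 306248) = -182758/(-306410) = -182758*(-1/306410) = 91379/153205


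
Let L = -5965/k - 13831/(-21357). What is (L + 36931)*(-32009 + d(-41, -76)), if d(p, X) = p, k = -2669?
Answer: -67474833077142350/57001833 ≈ -1.1837e+9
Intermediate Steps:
L = 164309444/57001833 (L = -5965/(-2669) - 13831/(-21357) = -5965*(-1/2669) - 13831*(-1/21357) = 5965/2669 + 13831/21357 = 164309444/57001833 ≈ 2.8825)
(L + 36931)*(-32009 + d(-41, -76)) = (164309444/57001833 + 36931)*(-32009 - 41) = (2105299003967/57001833)*(-32050) = -67474833077142350/57001833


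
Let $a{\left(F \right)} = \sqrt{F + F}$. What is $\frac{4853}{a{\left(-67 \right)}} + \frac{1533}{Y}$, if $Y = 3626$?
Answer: $\frac{219}{518} - \frac{4853 i \sqrt{134}}{134} \approx 0.42278 - 419.24 i$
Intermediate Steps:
$a{\left(F \right)} = \sqrt{2} \sqrt{F}$ ($a{\left(F \right)} = \sqrt{2 F} = \sqrt{2} \sqrt{F}$)
$\frac{4853}{a{\left(-67 \right)}} + \frac{1533}{Y} = \frac{4853}{\sqrt{2} \sqrt{-67}} + \frac{1533}{3626} = \frac{4853}{\sqrt{2} i \sqrt{67}} + 1533 \cdot \frac{1}{3626} = \frac{4853}{i \sqrt{134}} + \frac{219}{518} = 4853 \left(- \frac{i \sqrt{134}}{134}\right) + \frac{219}{518} = - \frac{4853 i \sqrt{134}}{134} + \frac{219}{518} = \frac{219}{518} - \frac{4853 i \sqrt{134}}{134}$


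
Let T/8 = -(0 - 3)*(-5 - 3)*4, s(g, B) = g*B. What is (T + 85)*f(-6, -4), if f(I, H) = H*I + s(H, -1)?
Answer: -19124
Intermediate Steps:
s(g, B) = B*g
f(I, H) = -H + H*I (f(I, H) = H*I - H = -H + H*I)
T = -768 (T = 8*(-(0 - 3)*(-5 - 3)*4) = 8*(-(-3)*(-8)*4) = 8*(-1*24*4) = 8*(-24*4) = 8*(-96) = -768)
(T + 85)*f(-6, -4) = (-768 + 85)*(-4*(-1 - 6)) = -(-2732)*(-7) = -683*28 = -19124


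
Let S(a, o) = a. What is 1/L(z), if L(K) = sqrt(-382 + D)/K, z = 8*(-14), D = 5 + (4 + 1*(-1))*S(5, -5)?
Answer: 56*I*sqrt(362)/181 ≈ 5.8866*I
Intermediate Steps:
D = 20 (D = 5 + (4 + 1*(-1))*5 = 5 + (4 - 1)*5 = 5 + 3*5 = 5 + 15 = 20)
z = -112
L(K) = I*sqrt(362)/K (L(K) = sqrt(-382 + 20)/K = sqrt(-362)/K = (I*sqrt(362))/K = I*sqrt(362)/K)
1/L(z) = 1/(I*sqrt(362)/(-112)) = 1/(I*sqrt(362)*(-1/112)) = 1/(-I*sqrt(362)/112) = 56*I*sqrt(362)/181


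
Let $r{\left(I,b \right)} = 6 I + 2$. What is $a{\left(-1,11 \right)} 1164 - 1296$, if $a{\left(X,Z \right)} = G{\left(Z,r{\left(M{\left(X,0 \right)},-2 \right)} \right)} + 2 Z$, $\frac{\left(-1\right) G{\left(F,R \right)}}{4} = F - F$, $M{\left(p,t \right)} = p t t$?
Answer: $24312$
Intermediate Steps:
$M{\left(p,t \right)} = p t^{2}$
$r{\left(I,b \right)} = 2 + 6 I$
$G{\left(F,R \right)} = 0$ ($G{\left(F,R \right)} = - 4 \left(F - F\right) = \left(-4\right) 0 = 0$)
$a{\left(X,Z \right)} = 2 Z$ ($a{\left(X,Z \right)} = 0 + 2 Z = 2 Z$)
$a{\left(-1,11 \right)} 1164 - 1296 = 2 \cdot 11 \cdot 1164 - 1296 = 22 \cdot 1164 - 1296 = 25608 - 1296 = 24312$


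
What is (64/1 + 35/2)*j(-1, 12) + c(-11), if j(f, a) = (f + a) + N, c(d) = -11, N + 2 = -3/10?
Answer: 13961/20 ≈ 698.05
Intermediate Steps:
N = -23/10 (N = -2 - 3/10 = -23/10 ≈ -2.3000)
j(f, a) = -23/10 + a + f (j(f, a) = (f + a) - 23/10 = (a + f) - 23/10 = -23/10 + a + f)
(64/1 + 35/2)*j(-1, 12) + c(-11) = (64/1 + 35/2)*(-23/10 + 12 - 1) - 11 = (64*1 + 35*(½))*(87/10) - 11 = (64 + 35/2)*(87/10) - 11 = (163/2)*(87/10) - 11 = 14181/20 - 11 = 13961/20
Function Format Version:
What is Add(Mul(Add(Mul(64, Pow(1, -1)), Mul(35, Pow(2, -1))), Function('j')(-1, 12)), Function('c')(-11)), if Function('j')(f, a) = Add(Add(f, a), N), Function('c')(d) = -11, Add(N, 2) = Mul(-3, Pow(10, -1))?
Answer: Rational(13961, 20) ≈ 698.05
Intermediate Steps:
N = Rational(-23, 10) (N = Add(-2, Mul(-3, Pow(10, -1))) = Add(-2, Mul(-3, Rational(1, 10))) = Add(-2, Rational(-3, 10)) = Rational(-23, 10) ≈ -2.3000)
Function('j')(f, a) = Add(Rational(-23, 10), a, f) (Function('j')(f, a) = Add(Add(f, a), Rational(-23, 10)) = Add(Add(a, f), Rational(-23, 10)) = Add(Rational(-23, 10), a, f))
Add(Mul(Add(Mul(64, Pow(1, -1)), Mul(35, Pow(2, -1))), Function('j')(-1, 12)), Function('c')(-11)) = Add(Mul(Add(Mul(64, Pow(1, -1)), Mul(35, Pow(2, -1))), Add(Rational(-23, 10), 12, -1)), -11) = Add(Mul(Add(Mul(64, 1), Mul(35, Rational(1, 2))), Rational(87, 10)), -11) = Add(Mul(Add(64, Rational(35, 2)), Rational(87, 10)), -11) = Add(Mul(Rational(163, 2), Rational(87, 10)), -11) = Add(Rational(14181, 20), -11) = Rational(13961, 20)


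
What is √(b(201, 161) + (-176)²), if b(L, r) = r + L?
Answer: 3*√3482 ≈ 177.03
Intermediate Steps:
b(L, r) = L + r
√(b(201, 161) + (-176)²) = √((201 + 161) + (-176)²) = √(362 + 30976) = √31338 = 3*√3482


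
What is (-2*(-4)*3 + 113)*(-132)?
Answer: -18084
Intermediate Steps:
(-2*(-4)*3 + 113)*(-132) = (8*3 + 113)*(-132) = (24 + 113)*(-132) = 137*(-132) = -18084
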